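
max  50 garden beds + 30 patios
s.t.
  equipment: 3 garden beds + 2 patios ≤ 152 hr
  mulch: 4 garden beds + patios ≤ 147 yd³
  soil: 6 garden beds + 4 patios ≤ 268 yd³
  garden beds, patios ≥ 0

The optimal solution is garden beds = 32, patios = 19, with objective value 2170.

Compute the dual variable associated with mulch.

2

Binding: mulch and soil. Non-binding: equipment (18 unused).
By complementary slackness, y = 0 for the non-binding constraint.
Dual feasibility on the basic columns requires 4·y_mulch + 6·y_soil = 50, 1·y_mulch + 4·y_soil = 30.
Solving: y_mulch = 2, y_soil = 7.
Shadow price of mulch = 2.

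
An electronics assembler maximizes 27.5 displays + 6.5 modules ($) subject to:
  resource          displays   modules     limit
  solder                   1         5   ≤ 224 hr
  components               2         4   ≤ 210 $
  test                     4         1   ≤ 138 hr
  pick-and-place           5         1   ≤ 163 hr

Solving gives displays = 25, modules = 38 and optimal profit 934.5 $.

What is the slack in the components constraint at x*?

8

components used = 2·25 + 4·38 = 202; slack = 210 − 202 = 8.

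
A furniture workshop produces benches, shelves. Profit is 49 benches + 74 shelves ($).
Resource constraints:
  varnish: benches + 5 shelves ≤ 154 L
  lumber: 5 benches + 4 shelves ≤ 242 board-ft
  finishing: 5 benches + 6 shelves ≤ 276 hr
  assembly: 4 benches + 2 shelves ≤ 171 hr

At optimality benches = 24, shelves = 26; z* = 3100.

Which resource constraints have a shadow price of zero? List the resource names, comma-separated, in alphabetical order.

varnish: 154/154 (binding)
lumber: 224/242 (slack 18)
finishing: 276/276 (binding)
assembly: 148/171 (slack 23)
By complementary slackness, a constraint with positive slack has shadow price 0 → assembly, lumber.

assembly, lumber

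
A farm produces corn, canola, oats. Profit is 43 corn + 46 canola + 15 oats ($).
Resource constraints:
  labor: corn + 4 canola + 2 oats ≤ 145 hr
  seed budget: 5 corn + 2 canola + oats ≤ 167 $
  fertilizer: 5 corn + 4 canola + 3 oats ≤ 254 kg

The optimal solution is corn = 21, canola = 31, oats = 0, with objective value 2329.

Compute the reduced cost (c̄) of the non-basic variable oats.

-8

Check each constraint at x*: labor 145/145 (tight); seed budget 167/167 (tight); fertilizer 229/254 (slack 25).
By complementary slackness, y = 0 for the non-binding constraint.
Dual feasibility on the basic columns requires 1·y_labor + 5·y_seed budget = 43, 4·y_labor + 2·y_seed budget = 46.
Solving: y_labor = 8, y_seed budget = 7.
Reduced cost of oats: c₃ − yᵀa₃ = 15 − (8·2 + 7·1) = 15 − 23 = -8.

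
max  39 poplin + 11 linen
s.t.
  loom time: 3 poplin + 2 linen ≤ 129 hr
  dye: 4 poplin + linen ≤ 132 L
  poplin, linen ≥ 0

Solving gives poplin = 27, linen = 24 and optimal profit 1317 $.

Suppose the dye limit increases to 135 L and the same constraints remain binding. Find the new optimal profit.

Both loom time and dye are binding at x*.
The binding rows give the dual system: 3·y_loom time + 4·y_dye = 39 and 2·y_loom time + 1·y_dye = 11.
Solving: y_loom time = 1, y_dye = 9.
Δz = y_dye·Δb = 9 × (3) = 27, so new z* = 1317 + 27 = 1344.

1344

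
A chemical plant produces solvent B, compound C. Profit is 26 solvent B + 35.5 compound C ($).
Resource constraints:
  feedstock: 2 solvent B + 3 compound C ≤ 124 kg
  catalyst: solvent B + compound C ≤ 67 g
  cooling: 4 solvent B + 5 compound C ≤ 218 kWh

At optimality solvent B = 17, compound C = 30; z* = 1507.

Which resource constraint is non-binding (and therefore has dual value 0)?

feedstock: 124/124 (binding)
catalyst: 47/67 (slack 20)
cooling: 218/218 (binding)
By complementary slackness, a constraint with positive slack has shadow price 0 → catalyst.

catalyst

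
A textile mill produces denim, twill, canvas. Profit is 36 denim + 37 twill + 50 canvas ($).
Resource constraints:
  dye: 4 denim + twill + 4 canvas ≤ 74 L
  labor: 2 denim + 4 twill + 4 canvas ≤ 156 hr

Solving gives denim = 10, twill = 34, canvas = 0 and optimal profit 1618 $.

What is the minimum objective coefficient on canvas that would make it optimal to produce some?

Both dye and labor are binding at x*.
Dual feasibility on the basic columns requires 4·y_dye + 2·y_labor = 36, 1·y_dye + 4·y_labor = 37.
Solving: y_dye = 5, y_labor = 8.
canvas enters the basis when its profit ≥ yᵀa₃ = 5·4 + 8·4 = 52.

52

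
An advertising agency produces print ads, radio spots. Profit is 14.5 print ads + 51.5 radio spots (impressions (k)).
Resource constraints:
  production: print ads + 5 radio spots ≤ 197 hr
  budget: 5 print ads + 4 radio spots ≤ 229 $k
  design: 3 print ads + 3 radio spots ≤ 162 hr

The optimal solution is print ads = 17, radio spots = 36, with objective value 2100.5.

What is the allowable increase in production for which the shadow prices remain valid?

Binding constraints: production, budget. The basis is B = [[1,5],[5,4]] with det -21.
Per unit increase in production, x* moves by d = (-0.1905, 0.2381).
The basis stays optimal until design becomes binding; allowable increase = 21 hr.

21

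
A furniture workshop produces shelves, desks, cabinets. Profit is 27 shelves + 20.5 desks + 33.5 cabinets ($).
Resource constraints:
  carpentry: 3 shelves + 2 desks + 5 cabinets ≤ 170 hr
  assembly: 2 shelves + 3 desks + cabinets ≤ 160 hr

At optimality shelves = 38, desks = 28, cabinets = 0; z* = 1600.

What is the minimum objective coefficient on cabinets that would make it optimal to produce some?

41.5

Check each constraint at x*: carpentry 170/170 (tight); assembly 160/160 (tight).
Dual feasibility on the basic columns requires 3·y_carpentry + 2·y_assembly = 27, 2·y_carpentry + 3·y_assembly = 20.5.
This yields shadow prices y_carpentry = 8, y_assembly = 1.5.
cabinets enters the basis when its profit ≥ yᵀa₃ = 8·5 + 1.5·1 = 41.5.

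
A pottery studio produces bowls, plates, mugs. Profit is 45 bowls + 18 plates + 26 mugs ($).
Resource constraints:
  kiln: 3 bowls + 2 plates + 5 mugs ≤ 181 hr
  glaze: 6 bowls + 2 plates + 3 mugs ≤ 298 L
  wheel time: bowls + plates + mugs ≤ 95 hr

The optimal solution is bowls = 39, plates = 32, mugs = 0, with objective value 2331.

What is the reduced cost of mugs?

Check each constraint at x*: kiln 181/181 (tight); glaze 298/298 (tight); wheel time 71/95 (slack 24).
Since wheel time is not tight, its dual is 0.
The binding rows give the dual system: 3·y_kiln + 6·y_glaze = 45 and 2·y_kiln + 2·y_glaze = 18.
Solving: y_kiln = 3, y_glaze = 6.
Reduced cost of mugs: c₃ − yᵀa₃ = 26 − (3·5 + 6·3) = 26 − 33 = -7.

-7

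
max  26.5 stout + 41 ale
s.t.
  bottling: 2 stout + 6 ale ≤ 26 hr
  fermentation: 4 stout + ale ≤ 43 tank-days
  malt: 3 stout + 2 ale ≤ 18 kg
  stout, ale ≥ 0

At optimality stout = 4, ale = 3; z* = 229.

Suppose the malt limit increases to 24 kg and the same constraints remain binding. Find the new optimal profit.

Binding: bottling and malt. Non-binding: fermentation (24 unused).
Slack constraints have shadow price 0 (complementary slackness).
From A_Bᵀ y = c: 2·y_bottling + 3·y_malt = 26.5; 6·y_bottling + 2·y_malt = 41.
→ y_bottling = 5 and y_malt = 5.5.
Δz = y_malt·Δb = 5.5 × (6) = 33, so new z* = 229 + 33 = 262.

262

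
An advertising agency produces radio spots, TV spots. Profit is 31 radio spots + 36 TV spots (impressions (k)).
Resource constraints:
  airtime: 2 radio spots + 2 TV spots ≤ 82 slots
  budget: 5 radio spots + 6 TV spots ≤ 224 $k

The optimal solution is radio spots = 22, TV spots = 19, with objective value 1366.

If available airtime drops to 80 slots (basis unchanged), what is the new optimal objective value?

1360

Check each constraint at x*: airtime 82/82 (tight); budget 224/224 (tight).
Dual feasibility on the basic columns requires 2·y_airtime + 5·y_budget = 31, 2·y_airtime + 6·y_budget = 36.
This yields shadow prices y_airtime = 3, y_budget = 5.
Δz = y_airtime·Δb = 3 × (-2) = -6, so new z* = 1366 − 6 = 1360.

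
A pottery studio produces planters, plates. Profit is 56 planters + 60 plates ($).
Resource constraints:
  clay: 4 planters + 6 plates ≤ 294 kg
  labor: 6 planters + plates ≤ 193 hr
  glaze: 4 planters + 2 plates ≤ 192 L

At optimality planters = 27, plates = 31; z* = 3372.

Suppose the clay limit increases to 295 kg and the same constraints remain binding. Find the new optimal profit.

Binding: clay and labor. Non-binding: glaze (22 unused).
Since glaze is not tight, its dual is 0.
The binding rows give the dual system: 4·y_clay + 6·y_labor = 56 and 6·y_clay + 1·y_labor = 60.
→ y_clay = 9.5 and y_labor = 3.
Δz = y_clay·Δb = 9.5 × (1) = 9.5, so new z* = 3372 + 9.5 = 3381.5.

3381.5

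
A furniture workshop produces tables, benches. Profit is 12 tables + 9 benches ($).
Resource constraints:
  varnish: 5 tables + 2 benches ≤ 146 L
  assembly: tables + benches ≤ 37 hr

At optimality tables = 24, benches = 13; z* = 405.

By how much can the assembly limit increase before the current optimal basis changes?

36

Binding constraints: varnish, assembly. The basis is B = [[5,2],[1,1]] with det 3.
Per unit increase in assembly, x* moves by d = (-0.6667, 1.6667).
The basis stays optimal until tables reaches 0; allowable increase = 36 hr.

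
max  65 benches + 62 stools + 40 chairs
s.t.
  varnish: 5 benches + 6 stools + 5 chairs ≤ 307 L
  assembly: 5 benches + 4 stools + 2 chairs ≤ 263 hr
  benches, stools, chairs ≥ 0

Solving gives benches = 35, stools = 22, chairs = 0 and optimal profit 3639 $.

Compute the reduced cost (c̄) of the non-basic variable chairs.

-1

At the optimum: varnish uses 307 of 307 (binding); assembly uses 263 of 263 (binding).
Dual feasibility on the basic columns requires 5·y_varnish + 5·y_assembly = 65, 6·y_varnish + 4·y_assembly = 62.
Solving: y_varnish = 5, y_assembly = 8.
Reduced cost of chairs: c₃ − yᵀa₃ = 40 − (5·5 + 8·2) = 40 − 41 = -1.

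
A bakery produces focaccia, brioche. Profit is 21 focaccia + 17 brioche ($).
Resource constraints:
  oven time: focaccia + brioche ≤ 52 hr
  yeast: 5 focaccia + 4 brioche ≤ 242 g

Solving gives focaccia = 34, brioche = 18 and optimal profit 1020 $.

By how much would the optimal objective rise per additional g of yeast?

Check each constraint at x*: oven time 52/52 (tight); yeast 242/242 (tight).
The binding rows give the dual system: 1·y_oven time + 5·y_yeast = 21 and 1·y_oven time + 4·y_yeast = 17.
→ y_oven time = 1 and y_yeast = 4.
Shadow price of yeast = 4.

4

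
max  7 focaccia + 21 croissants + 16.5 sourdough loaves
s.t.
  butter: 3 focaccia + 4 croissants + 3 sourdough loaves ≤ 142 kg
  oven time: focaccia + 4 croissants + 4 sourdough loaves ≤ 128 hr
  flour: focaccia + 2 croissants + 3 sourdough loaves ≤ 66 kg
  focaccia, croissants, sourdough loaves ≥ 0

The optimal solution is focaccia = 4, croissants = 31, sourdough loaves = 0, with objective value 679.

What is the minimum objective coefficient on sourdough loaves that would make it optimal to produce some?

24.5

At the optimum: butter uses 136 of 142 (slack = 6); oven time uses 128 of 128 (binding); flour uses 66 of 66 (binding).
By complementary slackness, y = 0 for the non-binding constraint.
Dual feasibility on the basic columns requires 1·y_oven time + 1·y_flour = 7, 4·y_oven time + 2·y_flour = 21.
Solving: y_oven time = 3.5, y_flour = 3.5.
sourdough loaves enters the basis when its profit ≥ yᵀa₃ = 3.5·4 + 3.5·3 = 24.5.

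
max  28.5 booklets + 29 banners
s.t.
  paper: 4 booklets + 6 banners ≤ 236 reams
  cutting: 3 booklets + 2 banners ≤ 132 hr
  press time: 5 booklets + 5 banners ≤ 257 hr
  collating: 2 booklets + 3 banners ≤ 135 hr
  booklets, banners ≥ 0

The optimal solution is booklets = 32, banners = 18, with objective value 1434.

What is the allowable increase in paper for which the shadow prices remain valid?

Binding constraints: paper, cutting. The basis is B = [[4,6],[3,2]] with det -10.
Per unit increase in paper, x* moves by d = (-0.2, 0.3).
The basis stays optimal until press time becomes binding; allowable increase = 14 reams.

14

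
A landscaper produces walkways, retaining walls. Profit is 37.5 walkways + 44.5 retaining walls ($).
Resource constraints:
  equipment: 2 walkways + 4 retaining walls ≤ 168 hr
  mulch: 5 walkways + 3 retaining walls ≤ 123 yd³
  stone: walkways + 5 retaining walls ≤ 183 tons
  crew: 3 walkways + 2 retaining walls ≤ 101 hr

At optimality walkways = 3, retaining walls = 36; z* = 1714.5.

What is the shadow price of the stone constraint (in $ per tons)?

5

Binding: mulch and stone. Non-binding: equipment (18 unused), crew (20 unused).
By complementary slackness, y = 0 for the non-binding constraints.
The binding rows give the dual system: 5·y_mulch + 1·y_stone = 37.5 and 3·y_mulch + 5·y_stone = 44.5.
Solving: y_mulch = 6.5, y_stone = 5.
Shadow price of stone = 5.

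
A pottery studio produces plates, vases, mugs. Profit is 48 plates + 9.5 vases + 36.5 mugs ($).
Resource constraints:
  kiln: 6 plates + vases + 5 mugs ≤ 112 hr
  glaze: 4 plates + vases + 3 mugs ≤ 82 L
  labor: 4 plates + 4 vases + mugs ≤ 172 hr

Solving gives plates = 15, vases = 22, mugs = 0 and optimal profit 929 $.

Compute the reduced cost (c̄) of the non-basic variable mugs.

Binding: kiln and glaze. Non-binding: labor (24 unused).
Since labor is not tight, its dual is 0.
The binding rows give the dual system: 6·y_kiln + 4·y_glaze = 48 and 1·y_kiln + 1·y_glaze = 9.5.
Solving: y_kiln = 5, y_glaze = 4.5.
Reduced cost of mugs: c₃ − yᵀa₃ = 36.5 − (5·5 + 4.5·3) = 36.5 − 38.5 = -2.

-2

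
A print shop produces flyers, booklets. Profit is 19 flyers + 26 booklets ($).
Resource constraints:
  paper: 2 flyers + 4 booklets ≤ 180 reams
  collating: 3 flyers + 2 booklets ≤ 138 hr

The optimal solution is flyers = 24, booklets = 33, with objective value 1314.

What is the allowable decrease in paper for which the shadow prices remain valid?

Binding constraints: paper, collating. The basis is B = [[2,4],[3,2]] with det -8.
Per unit decrease in paper, x* moves by d = (0.25, -0.375).
The basis stays optimal until booklets reaches 0; allowable decrease = 88 reams.

88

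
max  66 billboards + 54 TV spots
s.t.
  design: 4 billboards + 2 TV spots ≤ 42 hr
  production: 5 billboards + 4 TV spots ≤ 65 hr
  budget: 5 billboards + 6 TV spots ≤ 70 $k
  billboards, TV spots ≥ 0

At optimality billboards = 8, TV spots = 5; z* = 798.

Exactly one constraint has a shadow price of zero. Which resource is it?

production

design: 42/42 (binding)
production: 60/65 (slack 5)
budget: 70/70 (binding)
By complementary slackness, a constraint with positive slack has shadow price 0 → production.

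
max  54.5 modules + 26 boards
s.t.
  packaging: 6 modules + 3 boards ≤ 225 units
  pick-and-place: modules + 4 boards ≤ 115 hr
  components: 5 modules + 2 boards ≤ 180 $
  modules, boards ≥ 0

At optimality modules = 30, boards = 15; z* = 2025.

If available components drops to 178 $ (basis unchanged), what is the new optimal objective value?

Check each constraint at x*: packaging 225/225 (tight); pick-and-place 90/115 (slack 25); components 180/180 (tight).
Slack constraints have shadow price 0 (complementary slackness).
The binding rows give the dual system: 6·y_packaging + 5·y_components = 54.5 and 3·y_packaging + 2·y_components = 26.
Solving: y_packaging = 7, y_components = 2.5.
Δz = y_components·Δb = 2.5 × (-2) = -5, so new z* = 2025 − 5 = 2020.

2020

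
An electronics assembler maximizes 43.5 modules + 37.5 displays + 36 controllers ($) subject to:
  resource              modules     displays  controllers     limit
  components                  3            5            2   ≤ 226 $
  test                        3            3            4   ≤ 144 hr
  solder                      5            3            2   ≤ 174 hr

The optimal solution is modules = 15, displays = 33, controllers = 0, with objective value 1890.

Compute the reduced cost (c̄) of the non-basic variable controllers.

-8

Check each constraint at x*: components 210/226 (slack 16); test 144/144 (tight); solder 174/174 (tight).
Slack constraints have shadow price 0 (complementary slackness).
From A_Bᵀ y = c: 3·y_test + 5·y_solder = 43.5; 3·y_test + 3·y_solder = 37.5.
Solving: y_test = 9.5, y_solder = 3.
Reduced cost of controllers: c₃ − yᵀa₃ = 36 − (9.5·4 + 3·2) = 36 − 44 = -8.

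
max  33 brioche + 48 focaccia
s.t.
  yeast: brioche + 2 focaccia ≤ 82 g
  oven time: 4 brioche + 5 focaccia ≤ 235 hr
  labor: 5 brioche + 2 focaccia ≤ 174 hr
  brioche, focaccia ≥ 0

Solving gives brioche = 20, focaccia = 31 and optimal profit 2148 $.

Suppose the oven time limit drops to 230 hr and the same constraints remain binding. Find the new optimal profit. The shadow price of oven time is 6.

2118

Δb = -5, so new z* = 2148 + (6)·(-5) = 2148 − 30 = 2118.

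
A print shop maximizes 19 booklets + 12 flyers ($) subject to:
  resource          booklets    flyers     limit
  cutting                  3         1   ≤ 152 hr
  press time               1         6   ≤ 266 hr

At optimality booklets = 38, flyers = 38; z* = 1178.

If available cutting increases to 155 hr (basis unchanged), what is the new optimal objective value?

1196

At the optimum: cutting uses 152 of 152 (binding); press time uses 266 of 266 (binding).
Dual feasibility on the basic columns requires 3·y_cutting + 1·y_press time = 19, 1·y_cutting + 6·y_press time = 12.
This yields shadow prices y_cutting = 6, y_press time = 1.
Δz = y_cutting·Δb = 6 × (3) = 18, so new z* = 1178 + 18 = 1196.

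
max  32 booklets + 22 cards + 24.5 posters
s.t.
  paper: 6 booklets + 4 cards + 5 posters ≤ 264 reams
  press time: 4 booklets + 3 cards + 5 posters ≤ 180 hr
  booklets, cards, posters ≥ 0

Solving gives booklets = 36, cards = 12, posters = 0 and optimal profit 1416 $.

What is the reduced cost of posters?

Check each constraint at x*: paper 264/264 (tight); press time 180/180 (tight).
The binding rows give the dual system: 6·y_paper + 4·y_press time = 32 and 4·y_paper + 3·y_press time = 22.
→ y_paper = 4 and y_press time = 2.
Reduced cost of posters: c₃ − yᵀa₃ = 24.5 − (4·5 + 2·5) = 24.5 − 30 = -5.5.

-5.5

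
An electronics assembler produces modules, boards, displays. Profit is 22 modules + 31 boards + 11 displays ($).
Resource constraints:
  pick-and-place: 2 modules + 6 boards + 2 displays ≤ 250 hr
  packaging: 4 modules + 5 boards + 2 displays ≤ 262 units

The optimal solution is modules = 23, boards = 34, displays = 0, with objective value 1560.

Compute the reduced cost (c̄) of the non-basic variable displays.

-1

Check each constraint at x*: pick-and-place 250/250 (tight); packaging 262/262 (tight).
The binding rows give the dual system: 2·y_pick-and-place + 4·y_packaging = 22 and 6·y_pick-and-place + 5·y_packaging = 31.
Solving: y_pick-and-place = 1, y_packaging = 5.
Reduced cost of displays: c₃ − yᵀa₃ = 11 − (1·2 + 5·2) = 11 − 12 = -1.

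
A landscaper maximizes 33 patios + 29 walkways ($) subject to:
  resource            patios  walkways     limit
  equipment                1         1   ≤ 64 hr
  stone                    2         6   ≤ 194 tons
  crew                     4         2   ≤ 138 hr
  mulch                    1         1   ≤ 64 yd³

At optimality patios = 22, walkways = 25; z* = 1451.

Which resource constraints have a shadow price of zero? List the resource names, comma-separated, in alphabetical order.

equipment, mulch

equipment: 47/64 (slack 17)
stone: 194/194 (binding)
crew: 138/138 (binding)
mulch: 47/64 (slack 17)
By complementary slackness, a constraint with positive slack has shadow price 0 → equipment, mulch.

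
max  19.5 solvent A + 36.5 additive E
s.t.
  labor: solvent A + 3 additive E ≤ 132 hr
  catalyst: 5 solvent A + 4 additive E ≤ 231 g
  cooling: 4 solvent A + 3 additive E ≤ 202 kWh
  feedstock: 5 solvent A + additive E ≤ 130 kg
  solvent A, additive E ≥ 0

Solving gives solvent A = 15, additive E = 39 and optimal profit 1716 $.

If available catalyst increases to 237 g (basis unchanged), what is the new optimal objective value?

1728

Check each constraint at x*: labor 132/132 (tight); catalyst 231/231 (tight); cooling 177/202 (slack 25); feedstock 114/130 (slack 16).
Slack constraints have shadow price 0 (complementary slackness).
The binding rows give the dual system: 1·y_labor + 5·y_catalyst = 19.5 and 3·y_labor + 4·y_catalyst = 36.5.
→ y_labor = 9.5 and y_catalyst = 2.
Δz = y_catalyst·Δb = 2 × (6) = 12, so new z* = 1716 + 12 = 1728.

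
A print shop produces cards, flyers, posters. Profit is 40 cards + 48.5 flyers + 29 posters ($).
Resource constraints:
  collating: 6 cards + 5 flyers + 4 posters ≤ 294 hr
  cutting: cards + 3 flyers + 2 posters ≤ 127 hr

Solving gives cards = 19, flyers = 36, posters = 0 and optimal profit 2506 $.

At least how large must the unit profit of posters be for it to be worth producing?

36

Check each constraint at x*: collating 294/294 (tight); cutting 127/127 (tight).
Dual feasibility on the basic columns requires 6·y_collating + 1·y_cutting = 40, 5·y_collating + 3·y_cutting = 48.5.
→ y_collating = 5.5 and y_cutting = 7.
posters enters the basis when its profit ≥ yᵀa₃ = 5.5·4 + 7·2 = 36.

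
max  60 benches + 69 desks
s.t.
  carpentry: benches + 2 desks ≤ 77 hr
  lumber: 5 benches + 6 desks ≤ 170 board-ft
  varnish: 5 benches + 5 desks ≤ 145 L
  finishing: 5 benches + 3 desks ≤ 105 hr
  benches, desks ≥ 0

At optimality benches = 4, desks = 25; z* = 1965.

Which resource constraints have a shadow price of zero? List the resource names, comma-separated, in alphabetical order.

carpentry, finishing

carpentry: 54/77 (slack 23)
lumber: 170/170 (binding)
varnish: 145/145 (binding)
finishing: 95/105 (slack 10)
By complementary slackness, a constraint with positive slack has shadow price 0 → carpentry, finishing.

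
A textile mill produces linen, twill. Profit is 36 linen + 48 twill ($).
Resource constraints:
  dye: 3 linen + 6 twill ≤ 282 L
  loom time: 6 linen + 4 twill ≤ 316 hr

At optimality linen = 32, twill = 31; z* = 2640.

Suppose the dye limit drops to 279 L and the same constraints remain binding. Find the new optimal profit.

2622

Both dye and loom time are binding at x*.
Dual feasibility on the basic columns requires 3·y_dye + 6·y_loom time = 36, 6·y_dye + 4·y_loom time = 48.
Solving: y_dye = 6, y_loom time = 3.
Δz = y_dye·Δb = 6 × (-3) = -18, so new z* = 2640 − 18 = 2622.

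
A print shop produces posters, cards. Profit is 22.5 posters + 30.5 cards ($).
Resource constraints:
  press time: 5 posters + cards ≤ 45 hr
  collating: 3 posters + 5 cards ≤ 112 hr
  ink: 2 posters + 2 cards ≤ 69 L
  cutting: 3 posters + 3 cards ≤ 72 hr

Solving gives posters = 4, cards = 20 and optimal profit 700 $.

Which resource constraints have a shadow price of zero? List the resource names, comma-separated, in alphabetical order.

ink, press time

press time: 40/45 (slack 5)
collating: 112/112 (binding)
ink: 48/69 (slack 21)
cutting: 72/72 (binding)
By complementary slackness, a constraint with positive slack has shadow price 0 → ink, press time.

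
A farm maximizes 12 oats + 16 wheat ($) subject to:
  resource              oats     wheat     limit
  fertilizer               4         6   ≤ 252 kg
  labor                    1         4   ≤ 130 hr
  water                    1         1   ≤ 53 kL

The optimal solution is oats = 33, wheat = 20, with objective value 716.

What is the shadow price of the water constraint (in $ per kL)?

4

Binding: fertilizer and water. Non-binding: labor (17 unused).
By complementary slackness, y = 0 for the non-binding constraint.
Dual feasibility on the basic columns requires 4·y_fertilizer + 1·y_water = 12, 6·y_fertilizer + 1·y_water = 16.
Solving: y_fertilizer = 2, y_water = 4.
Shadow price of water = 4.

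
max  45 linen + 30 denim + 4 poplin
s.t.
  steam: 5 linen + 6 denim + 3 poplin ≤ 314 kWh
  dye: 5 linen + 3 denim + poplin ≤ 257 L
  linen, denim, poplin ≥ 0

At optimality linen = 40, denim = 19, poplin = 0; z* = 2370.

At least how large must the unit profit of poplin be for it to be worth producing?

Check each constraint at x*: steam 314/314 (tight); dye 257/257 (tight).
From A_Bᵀ y = c: 5·y_steam + 5·y_dye = 45; 6·y_steam + 3·y_dye = 30.
→ y_steam = 1 and y_dye = 8.
poplin enters the basis when its profit ≥ yᵀa₃ = 1·3 + 8·1 = 11.

11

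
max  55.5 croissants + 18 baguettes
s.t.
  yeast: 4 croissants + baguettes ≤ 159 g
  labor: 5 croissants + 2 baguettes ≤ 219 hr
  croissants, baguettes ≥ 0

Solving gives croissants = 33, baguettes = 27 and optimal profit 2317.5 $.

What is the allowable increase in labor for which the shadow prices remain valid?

Binding constraints: yeast, labor. The basis is B = [[4,1],[5,2]] with det 3.
Per unit increase in labor, x* moves by d = (-0.3333, 1.3333).
The basis stays optimal until croissants reaches 0; allowable increase = 99 hr.

99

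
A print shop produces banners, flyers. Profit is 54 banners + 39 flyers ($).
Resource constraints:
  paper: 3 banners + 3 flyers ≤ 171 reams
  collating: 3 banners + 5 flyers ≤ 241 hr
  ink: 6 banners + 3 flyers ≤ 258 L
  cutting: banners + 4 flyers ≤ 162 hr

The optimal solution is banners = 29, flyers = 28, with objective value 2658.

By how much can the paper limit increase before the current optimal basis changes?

Binding constraints: paper, ink. The basis is B = [[3,3],[6,3]] with det -9.
Per unit increase in paper, x* moves by d = (-0.3333, 0.6667).
The basis stays optimal until collating becomes binding; allowable increase = 6 reams.

6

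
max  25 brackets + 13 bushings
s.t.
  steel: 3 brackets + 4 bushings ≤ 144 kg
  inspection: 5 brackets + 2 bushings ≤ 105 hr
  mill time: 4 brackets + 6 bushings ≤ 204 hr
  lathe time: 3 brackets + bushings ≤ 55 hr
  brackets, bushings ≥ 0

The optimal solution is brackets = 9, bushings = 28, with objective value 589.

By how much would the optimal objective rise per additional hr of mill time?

Check each constraint at x*: steel 139/144 (slack 5); inspection 101/105 (slack 4); mill time 204/204 (tight); lathe time 55/55 (tight).
By complementary slackness, y = 0 for the non-binding constraints.
Dual feasibility on the basic columns requires 4·y_mill time + 3·y_lathe time = 25, 6·y_mill time + 1·y_lathe time = 13.
Solving: y_mill time = 1, y_lathe time = 7.
Shadow price of mill time = 1.

1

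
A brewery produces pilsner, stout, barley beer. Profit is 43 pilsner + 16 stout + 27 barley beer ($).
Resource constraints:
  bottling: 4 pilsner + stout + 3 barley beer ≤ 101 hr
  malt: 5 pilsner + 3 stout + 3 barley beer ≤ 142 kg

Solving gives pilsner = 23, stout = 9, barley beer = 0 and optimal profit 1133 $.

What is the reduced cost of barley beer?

At the optimum: bottling uses 101 of 101 (binding); malt uses 142 of 142 (binding).
The binding rows give the dual system: 4·y_bottling + 5·y_malt = 43 and 1·y_bottling + 3·y_malt = 16.
This yields shadow prices y_bottling = 7, y_malt = 3.
Reduced cost of barley beer: c₃ − yᵀa₃ = 27 − (7·3 + 3·3) = 27 − 30 = -3.

-3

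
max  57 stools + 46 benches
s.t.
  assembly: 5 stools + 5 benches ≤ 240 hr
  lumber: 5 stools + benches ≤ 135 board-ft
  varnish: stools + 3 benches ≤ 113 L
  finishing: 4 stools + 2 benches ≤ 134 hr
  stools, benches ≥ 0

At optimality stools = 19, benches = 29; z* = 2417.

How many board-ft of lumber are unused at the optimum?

11

lumber used = 5·19 + 1·29 = 124; slack = 135 − 124 = 11.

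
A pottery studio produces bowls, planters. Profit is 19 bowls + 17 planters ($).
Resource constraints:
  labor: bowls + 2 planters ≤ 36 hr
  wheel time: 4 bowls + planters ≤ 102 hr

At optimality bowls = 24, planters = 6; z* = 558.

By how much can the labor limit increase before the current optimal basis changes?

Binding constraints: labor, wheel time. The basis is B = [[1,2],[4,1]] with det -7.
Per unit increase in labor, x* moves by d = (-0.1429, 0.5714).
The basis stays optimal until bowls reaches 0; allowable increase = 168 hr.

168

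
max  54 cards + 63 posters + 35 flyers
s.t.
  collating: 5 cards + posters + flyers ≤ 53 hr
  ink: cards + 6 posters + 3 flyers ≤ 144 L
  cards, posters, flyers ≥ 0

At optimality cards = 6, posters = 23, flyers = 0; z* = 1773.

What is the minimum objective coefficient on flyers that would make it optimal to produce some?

Both collating and ink are binding at x*.
The binding rows give the dual system: 5·y_collating + 1·y_ink = 54 and 1·y_collating + 6·y_ink = 63.
Solving: y_collating = 9, y_ink = 9.
flyers enters the basis when its profit ≥ yᵀa₃ = 9·1 + 9·3 = 36.

36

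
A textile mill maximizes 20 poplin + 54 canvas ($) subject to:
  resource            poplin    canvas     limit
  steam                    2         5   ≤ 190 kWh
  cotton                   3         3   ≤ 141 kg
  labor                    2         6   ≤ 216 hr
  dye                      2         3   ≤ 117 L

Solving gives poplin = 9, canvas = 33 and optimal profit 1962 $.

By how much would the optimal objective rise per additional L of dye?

Binding: labor and dye. Non-binding: steam (7 unused), cotton (15 unused).
Slack constraints have shadow price 0 (complementary slackness).
Dual feasibility on the basic columns requires 2·y_labor + 2·y_dye = 20, 6·y_labor + 3·y_dye = 54.
This yields shadow prices y_labor = 8, y_dye = 2.
Shadow price of dye = 2.

2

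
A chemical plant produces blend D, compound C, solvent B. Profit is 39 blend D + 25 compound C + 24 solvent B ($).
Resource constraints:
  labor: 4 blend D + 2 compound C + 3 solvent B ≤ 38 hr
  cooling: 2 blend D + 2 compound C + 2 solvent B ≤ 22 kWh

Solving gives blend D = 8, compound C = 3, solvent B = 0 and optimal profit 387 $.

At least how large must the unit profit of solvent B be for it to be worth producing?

32

Both labor and cooling are binding at x*.
From A_Bᵀ y = c: 4·y_labor + 2·y_cooling = 39; 2·y_labor + 2·y_cooling = 25.
This yields shadow prices y_labor = 7, y_cooling = 5.5.
solvent B enters the basis when its profit ≥ yᵀa₃ = 7·3 + 5.5·2 = 32.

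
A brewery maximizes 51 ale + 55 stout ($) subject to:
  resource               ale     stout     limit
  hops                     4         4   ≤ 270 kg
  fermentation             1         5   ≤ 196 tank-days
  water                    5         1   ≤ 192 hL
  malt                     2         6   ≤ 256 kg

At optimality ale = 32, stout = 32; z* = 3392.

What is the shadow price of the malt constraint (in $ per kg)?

Binding: water and malt. Non-binding: hops (14 unused), fermentation (4 unused).
Slack constraints have shadow price 0 (complementary slackness).
From A_Bᵀ y = c: 5·y_water + 2·y_malt = 51; 1·y_water + 6·y_malt = 55.
→ y_water = 7 and y_malt = 8.
Shadow price of malt = 8.

8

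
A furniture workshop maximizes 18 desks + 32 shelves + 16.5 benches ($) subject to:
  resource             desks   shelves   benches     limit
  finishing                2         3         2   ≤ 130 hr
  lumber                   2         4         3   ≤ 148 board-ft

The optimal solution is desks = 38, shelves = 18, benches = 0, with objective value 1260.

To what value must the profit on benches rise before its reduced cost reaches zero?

23

Both finishing and lumber are binding at x*.
The binding rows give the dual system: 2·y_finishing + 2·y_lumber = 18 and 3·y_finishing + 4·y_lumber = 32.
This yields shadow prices y_finishing = 4, y_lumber = 5.
benches enters the basis when its profit ≥ yᵀa₃ = 4·2 + 5·3 = 23.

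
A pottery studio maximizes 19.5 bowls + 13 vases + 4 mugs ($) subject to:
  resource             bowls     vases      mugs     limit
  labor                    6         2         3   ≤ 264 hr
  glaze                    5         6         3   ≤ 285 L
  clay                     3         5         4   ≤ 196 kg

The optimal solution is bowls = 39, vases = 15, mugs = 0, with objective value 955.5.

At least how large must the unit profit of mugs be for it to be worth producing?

Binding: labor and glaze. Non-binding: clay (4 unused).
Slack constraints have shadow price 0 (complementary slackness).
The binding rows give the dual system: 6·y_labor + 5·y_glaze = 19.5 and 2·y_labor + 6·y_glaze = 13.
→ y_labor = 2 and y_glaze = 1.5.
mugs enters the basis when its profit ≥ yᵀa₃ = 2·3 + 1.5·3 = 10.5.

10.5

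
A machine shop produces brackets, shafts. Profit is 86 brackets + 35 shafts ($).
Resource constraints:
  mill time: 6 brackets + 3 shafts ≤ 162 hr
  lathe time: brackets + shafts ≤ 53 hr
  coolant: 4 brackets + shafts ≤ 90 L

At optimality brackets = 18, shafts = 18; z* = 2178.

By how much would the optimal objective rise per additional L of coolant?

8

Binding: mill time and coolant. Non-binding: lathe time (17 unused).
Since lathe time is not tight, its dual is 0.
The binding rows give the dual system: 6·y_mill time + 4·y_coolant = 86 and 3·y_mill time + 1·y_coolant = 35.
This yields shadow prices y_mill time = 9, y_coolant = 8.
Shadow price of coolant = 8.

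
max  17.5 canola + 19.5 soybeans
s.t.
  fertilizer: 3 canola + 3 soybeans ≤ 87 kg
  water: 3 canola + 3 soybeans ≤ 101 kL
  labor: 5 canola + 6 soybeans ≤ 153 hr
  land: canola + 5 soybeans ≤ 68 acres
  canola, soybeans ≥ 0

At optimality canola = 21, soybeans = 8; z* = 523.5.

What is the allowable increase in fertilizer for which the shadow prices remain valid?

4.8

Binding constraints: fertilizer, labor. The basis is B = [[3,3],[5,6]] with det 3.
Per unit increase in fertilizer, x* moves by d = (2, -1.6667).
The basis stays optimal until soybeans reaches 0; allowable increase = 4.8 kg.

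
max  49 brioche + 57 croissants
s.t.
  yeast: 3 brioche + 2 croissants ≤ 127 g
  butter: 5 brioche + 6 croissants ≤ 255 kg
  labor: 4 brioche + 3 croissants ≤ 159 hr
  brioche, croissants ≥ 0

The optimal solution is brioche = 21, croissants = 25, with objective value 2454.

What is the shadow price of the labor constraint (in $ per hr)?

1

Check each constraint at x*: yeast 113/127 (slack 14); butter 255/255 (tight); labor 159/159 (tight).
Slack constraints have shadow price 0 (complementary slackness).
The binding rows give the dual system: 5·y_butter + 4·y_labor = 49 and 6·y_butter + 3·y_labor = 57.
This yields shadow prices y_butter = 9, y_labor = 1.
Shadow price of labor = 1.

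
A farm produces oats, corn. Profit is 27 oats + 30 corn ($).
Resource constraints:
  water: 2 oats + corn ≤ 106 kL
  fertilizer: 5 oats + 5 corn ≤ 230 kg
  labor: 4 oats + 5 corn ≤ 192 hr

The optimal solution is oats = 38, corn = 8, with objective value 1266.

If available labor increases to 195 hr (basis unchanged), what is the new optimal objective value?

1275

Binding: fertilizer and labor. Non-binding: water (22 unused).
Since water is not tight, its dual is 0.
From A_Bᵀ y = c: 5·y_fertilizer + 4·y_labor = 27; 5·y_fertilizer + 5·y_labor = 30.
→ y_fertilizer = 3 and y_labor = 3.
Δz = y_labor·Δb = 3 × (3) = 9, so new z* = 1266 + 9 = 1275.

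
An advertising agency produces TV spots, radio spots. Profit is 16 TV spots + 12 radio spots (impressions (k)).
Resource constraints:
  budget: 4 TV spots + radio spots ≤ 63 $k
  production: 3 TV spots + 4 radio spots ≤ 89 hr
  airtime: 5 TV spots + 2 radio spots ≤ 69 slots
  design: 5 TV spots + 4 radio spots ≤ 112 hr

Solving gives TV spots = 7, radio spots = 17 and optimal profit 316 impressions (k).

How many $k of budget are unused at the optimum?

budget used = 4·7 + 1·17 = 45; slack = 63 − 45 = 18.

18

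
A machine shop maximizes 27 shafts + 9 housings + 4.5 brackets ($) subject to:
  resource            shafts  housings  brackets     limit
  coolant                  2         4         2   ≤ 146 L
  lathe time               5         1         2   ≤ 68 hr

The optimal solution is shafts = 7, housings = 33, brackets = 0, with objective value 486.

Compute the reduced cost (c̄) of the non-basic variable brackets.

-7.5

At the optimum: coolant uses 146 of 146 (binding); lathe time uses 68 of 68 (binding).
The binding rows give the dual system: 2·y_coolant + 5·y_lathe time = 27 and 4·y_coolant + 1·y_lathe time = 9.
→ y_coolant = 1 and y_lathe time = 5.
Reduced cost of brackets: c₃ − yᵀa₃ = 4.5 − (1·2 + 5·2) = 4.5 − 12 = -7.5.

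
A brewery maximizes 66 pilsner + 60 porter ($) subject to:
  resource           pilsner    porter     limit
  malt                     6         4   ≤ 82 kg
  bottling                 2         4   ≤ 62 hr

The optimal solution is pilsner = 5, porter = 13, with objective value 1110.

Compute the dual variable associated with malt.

Both malt and bottling are binding at x*.
The binding rows give the dual system: 6·y_malt + 2·y_bottling = 66 and 4·y_malt + 4·y_bottling = 60.
This yields shadow prices y_malt = 9, y_bottling = 6.
Shadow price of malt = 9.

9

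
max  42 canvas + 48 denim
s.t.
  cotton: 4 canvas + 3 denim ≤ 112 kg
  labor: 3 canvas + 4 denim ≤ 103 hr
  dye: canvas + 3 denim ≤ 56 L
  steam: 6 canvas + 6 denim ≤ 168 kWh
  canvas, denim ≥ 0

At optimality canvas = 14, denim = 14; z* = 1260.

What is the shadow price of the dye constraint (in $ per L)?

3

At the optimum: cotton uses 98 of 112 (slack = 14); labor uses 98 of 103 (slack = 5); dye uses 56 of 56 (binding); steam uses 168 of 168 (binding).
Slack constraints have shadow price 0 (complementary slackness).
From A_Bᵀ y = c: 1·y_dye + 6·y_steam = 42; 3·y_dye + 6·y_steam = 48.
Solving: y_dye = 3, y_steam = 6.5.
Shadow price of dye = 3.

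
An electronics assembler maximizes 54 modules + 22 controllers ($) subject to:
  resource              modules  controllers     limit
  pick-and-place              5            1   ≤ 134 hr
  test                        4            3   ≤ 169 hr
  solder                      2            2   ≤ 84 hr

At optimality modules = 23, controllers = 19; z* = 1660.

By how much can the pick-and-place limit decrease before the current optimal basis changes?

Binding constraints: pick-and-place, solder. The basis is B = [[5,1],[2,2]] with det 8.
Per unit decrease in pick-and-place, x* moves by d = (-0.25, 0.25).
The basis stays optimal until modules reaches 0; allowable decrease = 92 hr.

92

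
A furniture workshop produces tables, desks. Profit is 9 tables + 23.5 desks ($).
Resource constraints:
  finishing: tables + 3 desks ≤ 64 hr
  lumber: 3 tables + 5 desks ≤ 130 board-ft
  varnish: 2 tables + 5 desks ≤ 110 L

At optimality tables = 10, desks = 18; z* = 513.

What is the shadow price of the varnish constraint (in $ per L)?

Check each constraint at x*: finishing 64/64 (tight); lumber 120/130 (slack 10); varnish 110/110 (tight).
By complementary slackness, y = 0 for the non-binding constraint.
From A_Bᵀ y = c: 1·y_finishing + 2·y_varnish = 9; 3·y_finishing + 5·y_varnish = 23.5.
→ y_finishing = 2 and y_varnish = 3.5.
Shadow price of varnish = 3.5.

3.5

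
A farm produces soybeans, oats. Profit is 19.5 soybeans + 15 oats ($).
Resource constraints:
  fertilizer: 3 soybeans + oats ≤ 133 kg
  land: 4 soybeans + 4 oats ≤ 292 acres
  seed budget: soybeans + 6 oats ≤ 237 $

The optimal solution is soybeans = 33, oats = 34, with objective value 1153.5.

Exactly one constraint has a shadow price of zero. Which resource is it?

fertilizer: 133/133 (binding)
land: 268/292 (slack 24)
seed budget: 237/237 (binding)
By complementary slackness, a constraint with positive slack has shadow price 0 → land.

land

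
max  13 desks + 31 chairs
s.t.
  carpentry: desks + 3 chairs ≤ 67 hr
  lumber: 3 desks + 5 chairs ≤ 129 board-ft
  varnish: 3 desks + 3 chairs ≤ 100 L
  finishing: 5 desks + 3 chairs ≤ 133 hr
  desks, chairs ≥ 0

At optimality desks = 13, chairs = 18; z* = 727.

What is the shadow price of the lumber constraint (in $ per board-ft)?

2

At the optimum: carpentry uses 67 of 67 (binding); lumber uses 129 of 129 (binding); varnish uses 93 of 100 (slack = 7); finishing uses 119 of 133 (slack = 14).
By complementary slackness, y = 0 for the non-binding constraints.
Dual feasibility on the basic columns requires 1·y_carpentry + 3·y_lumber = 13, 3·y_carpentry + 5·y_lumber = 31.
Solving: y_carpentry = 7, y_lumber = 2.
Shadow price of lumber = 2.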